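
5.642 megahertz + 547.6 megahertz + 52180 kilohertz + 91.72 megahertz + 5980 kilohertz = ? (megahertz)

703.122 megahertz

In megahertz:
  5.642 megahertz → 5.642
  547.6 megahertz → 547.6
  52180 kilohertz = 52180e-3 megahertz = 52.18
  91.72 megahertz → 91.72
  5980 kilohertz = 5980e-3 megahertz = 5.98
Sum: 5.642 + 547.6 + 52.18 + 91.72 + 5.98 = 703.122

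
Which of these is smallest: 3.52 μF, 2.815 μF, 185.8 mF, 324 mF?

3.52 μF = 0.00000352 F
2.815 μF = 0.000002815 F
185.8 mF = 0.1858 F
324 mF = 0.324 F

2.815 μF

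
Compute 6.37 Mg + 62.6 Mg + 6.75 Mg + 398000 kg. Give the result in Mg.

In Mg:
  6.37 Mg → 6.37
  62.6 Mg → 62.6
  6.75 Mg → 6.75
  398000 kg = 398000e-3 Mg = 398
Sum: 6.37 + 62.6 + 6.75 + 398 = 473.72

473.72 Mg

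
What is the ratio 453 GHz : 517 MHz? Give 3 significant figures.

876

(453 × 10⁹) / (517 × 10⁶) = 0.8762 × 10³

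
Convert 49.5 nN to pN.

49500 pN

nano = 10⁻⁹, pico = 10⁻¹²; factor is 10³.
49.5 × 10³ = 49500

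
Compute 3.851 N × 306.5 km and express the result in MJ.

1.1803315 MJ

3.851 × 306.5 × 10^3 = 1180.3315 × 10^3 J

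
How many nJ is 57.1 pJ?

0.0571 nJ

pico = 10^-12, nano = 10^-9; factor is 10^-3.
57.1 × 10^-3 = 0.0571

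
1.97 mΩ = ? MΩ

0.00000000197 MΩ

milli = 1e-3, mega = 1e6; factor is 1e-9.
1.97 × 1e-9 = 0.00000000197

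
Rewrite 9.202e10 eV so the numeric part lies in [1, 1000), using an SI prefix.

92.02 GeV

= 92.02e9 eV; 1e9 is giga.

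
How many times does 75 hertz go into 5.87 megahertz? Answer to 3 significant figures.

78300

(5.87 × 10⁶) / (75) = 0.07827 × 10⁶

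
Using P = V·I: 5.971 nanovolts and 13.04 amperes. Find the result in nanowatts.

5.971e-9 × 13.04 = 77.86184e-9 W

77.86184 nanowatts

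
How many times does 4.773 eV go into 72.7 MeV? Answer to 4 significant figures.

(72.7 × 10⁶) / (4.773) = 15.232 × 10⁶

15230000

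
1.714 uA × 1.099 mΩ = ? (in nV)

1.714 × 10⁻⁶ × 1.099 × 10⁻³ = 1.883686 × 10⁻⁹ V

1.883686 nV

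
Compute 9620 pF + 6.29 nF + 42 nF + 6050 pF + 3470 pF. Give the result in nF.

67.43 nF

In nF:
  9620 pF = 9620 × 10^-3 nF = 9.62
  6.29 nF → 6.29
  42 nF → 42
  6050 pF = 6050 × 10^-3 nF = 6.05
  3470 pF = 3470 × 10^-3 nF = 3.47
Sum: 9.62 + 6.29 + 42 + 6.05 + 3.47 = 67.43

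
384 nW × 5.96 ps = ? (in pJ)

0.00000228864 pJ

384 × 10^-9 × 5.96 × 10^-12 = 2288.64 × 10^-21 J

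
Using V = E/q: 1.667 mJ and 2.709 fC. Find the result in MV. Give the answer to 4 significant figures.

(1.667 × 10⁻³) / (2.709 × 10⁻¹⁵) = 0.615356 × 10¹² V

615400 MV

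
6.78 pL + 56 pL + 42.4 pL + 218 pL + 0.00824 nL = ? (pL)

In pL:
  6.78 pL → 6.78
  56 pL → 56
  42.4 pL → 42.4
  218 pL → 218
  0.00824 nL = 0.00824 × 10³ pL = 8.24
Sum: 6.78 + 56 + 42.4 + 218 + 8.24 = 331.42

331.42 pL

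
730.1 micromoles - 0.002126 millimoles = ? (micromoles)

In micromoles:
  730.1 micromoles → 730.1
  0.002126 millimoles = 0.002126 × 10^3 micromoles = 2.126
Difference: 730.1 - 2.126 = 727.974

727.974 micromoles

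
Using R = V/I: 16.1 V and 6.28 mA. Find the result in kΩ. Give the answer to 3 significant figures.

2.56 kΩ

(16.1) / (6.28 × 10^-3) = 2.5637 × 10^3 Ω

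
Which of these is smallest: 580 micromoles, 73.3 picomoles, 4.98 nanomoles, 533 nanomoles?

73.3 picomoles

580 micromoles = 0.00058 moles
73.3 picomoles = 0.0000000000733 moles
4.98 nanomoles = 0.00000000498 moles
533 nanomoles = 0.000000533 moles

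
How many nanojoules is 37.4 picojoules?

0.0374 nanojoules

pico = 1e-12, nano = 1e-9; factor is 1e-3.
37.4 × 1e-3 = 0.0374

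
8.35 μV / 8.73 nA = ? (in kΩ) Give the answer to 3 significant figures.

(8.35 × 10⁻⁶) / (8.73 × 10⁻⁹) = 0.95647 × 10³ Ω

0.956 kΩ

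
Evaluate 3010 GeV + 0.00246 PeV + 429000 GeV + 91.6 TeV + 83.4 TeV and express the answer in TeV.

609.47 TeV

In TeV:
  3010 GeV = 3010 × 10^-3 TeV = 3.01
  0.00246 PeV = 0.00246 × 10^3 TeV = 2.46
  429000 GeV = 429000 × 10^-3 TeV = 429
  91.6 TeV → 91.6
  83.4 TeV → 83.4
Sum: 3.01 + 2.46 + 429 + 91.6 + 83.4 = 609.47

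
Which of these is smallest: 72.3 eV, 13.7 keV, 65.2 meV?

72.3 eV = 72.3 eV
13.7 keV = 13700 eV
65.2 meV = 0.0652 eV

65.2 meV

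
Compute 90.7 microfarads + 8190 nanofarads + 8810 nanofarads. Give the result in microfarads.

In microfarads:
  90.7 microfarads → 90.7
  8190 nanofarads = 8190 × 10^-3 microfarads = 8.19
  8810 nanofarads = 8810 × 10^-3 microfarads = 8.81
Sum: 90.7 + 8.19 + 8.81 = 107.7

107.7 microfarads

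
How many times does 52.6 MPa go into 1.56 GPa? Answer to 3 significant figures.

29.7

(1.56 × 10⁹) / (52.6 × 10⁶) = 0.02966 × 10³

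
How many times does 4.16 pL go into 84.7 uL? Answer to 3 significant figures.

20400000

(84.7 × 10⁻⁶) / (4.16 × 10⁻¹²) = 20.36 × 10⁶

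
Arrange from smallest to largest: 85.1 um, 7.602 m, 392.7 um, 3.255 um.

3.255 um < 85.1 um < 392.7 um < 7.602 m

85.1 um = 0.0000851 m
7.602 m = 7.602 m
392.7 um = 0.0003927 m
3.255 um = 0.000003255 m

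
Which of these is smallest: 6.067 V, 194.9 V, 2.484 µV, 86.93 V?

2.484 µV

6.067 V = 6.067 V
194.9 V = 194.9 V
2.484 µV = 0.000002484 V
86.93 V = 86.93 V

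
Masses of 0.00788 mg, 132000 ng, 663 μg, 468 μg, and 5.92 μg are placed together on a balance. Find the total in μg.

In μg:
  0.00788 mg = 0.00788 × 10^3 μg = 7.88
  132000 ng = 132000 × 10^-3 μg = 132
  663 μg → 663
  468 μg → 468
  5.92 μg → 5.92
Sum: 7.88 + 132 + 663 + 468 + 5.92 = 1276.8

1276.8 μg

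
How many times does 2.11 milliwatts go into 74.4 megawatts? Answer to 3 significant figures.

35300000000

(74.4 × 10^6) / (2.11 × 10^-3) = 35.26 × 10^9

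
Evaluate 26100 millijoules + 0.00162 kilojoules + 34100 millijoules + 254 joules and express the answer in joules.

In joules:
  26100 millijoules = 26100 × 10^-3 joules = 26.1
  0.00162 kilojoules = 0.00162 × 10^3 joules = 1.62
  34100 millijoules = 34100 × 10^-3 joules = 34.1
  254 joules → 254
Sum: 26.1 + 1.62 + 34.1 + 254 = 315.82

315.82 joules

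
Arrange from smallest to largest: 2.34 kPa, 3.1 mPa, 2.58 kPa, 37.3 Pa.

2.34 kPa = 2340 Pa
3.1 mPa = 0.0031 Pa
2.58 kPa = 2580 Pa
37.3 Pa = 37.3 Pa

3.1 mPa < 37.3 Pa < 2.34 kPa < 2.58 kPa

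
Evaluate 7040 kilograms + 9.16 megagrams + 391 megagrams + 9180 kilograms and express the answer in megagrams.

In megagrams:
  7040 kilograms = 7040 × 10⁻³ megagrams = 7.04
  9.16 megagrams → 9.16
  391 megagrams → 391
  9180 kilograms = 9180 × 10⁻³ megagrams = 9.18
Sum: 7.04 + 9.16 + 391 + 9.18 = 416.38

416.38 megagrams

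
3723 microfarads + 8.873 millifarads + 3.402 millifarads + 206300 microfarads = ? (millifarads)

222.298 millifarads

In millifarads:
  3723 microfarads = 3723 × 10^-3 millifarads = 3.723
  8.873 millifarads → 8.873
  3.402 millifarads → 3.402
  206300 microfarads = 206300 × 10^-3 millifarads = 206.3
Sum: 3.723 + 8.873 + 3.402 + 206.3 = 222.298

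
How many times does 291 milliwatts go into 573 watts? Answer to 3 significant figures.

1970

(573) / (291e-3) = 1.969e3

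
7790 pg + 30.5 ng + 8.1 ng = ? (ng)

46.39 ng

In ng:
  7790 pg = 7790 × 10⁻³ ng = 7.79
  30.5 ng → 30.5
  8.1 ng → 8.1
Sum: 7.79 + 30.5 + 8.1 = 46.39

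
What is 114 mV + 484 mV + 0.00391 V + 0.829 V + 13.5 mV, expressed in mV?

In mV:
  114 mV → 114
  484 mV → 484
  0.00391 V = 0.00391e3 mV = 3.91
  0.829 V = 0.829e3 mV = 829
  13.5 mV → 13.5
Sum: 114 + 484 + 3.91 + 829 + 13.5 = 1444.41

1444.41 mV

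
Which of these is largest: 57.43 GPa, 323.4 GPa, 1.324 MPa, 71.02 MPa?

57.43 GPa = 57430000000 Pa
323.4 GPa = 323400000000 Pa
1.324 MPa = 1324000 Pa
71.02 MPa = 71020000 Pa

323.4 GPa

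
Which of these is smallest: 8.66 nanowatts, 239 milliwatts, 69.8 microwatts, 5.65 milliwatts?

8.66 nanowatts

8.66 nanowatts = 0.00000000866 watts
239 milliwatts = 0.239 watts
69.8 microwatts = 0.0000698 watts
5.65 milliwatts = 0.00565 watts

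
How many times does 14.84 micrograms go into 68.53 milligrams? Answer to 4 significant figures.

(68.53 × 10^-3) / (14.84 × 10^-6) = 4.6179 × 10^3

4618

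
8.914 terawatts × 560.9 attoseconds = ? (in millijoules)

4.9998626 millijoules

8.914 × 10^12 × 560.9 × 10^-18 = 4999.8626 × 10^-6 J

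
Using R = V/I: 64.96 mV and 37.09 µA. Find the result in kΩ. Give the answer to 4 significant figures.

(64.96e-3) / (37.09e-6) = 1.75142e3 Ω

1.751 kΩ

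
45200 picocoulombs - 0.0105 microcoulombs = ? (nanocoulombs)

34.7 nanocoulombs

In nanocoulombs:
  45200 picocoulombs = 45200e-3 nanocoulombs = 45.2
  0.0105 microcoulombs = 0.0105e3 nanocoulombs = 10.5
Difference: 45.2 - 10.5 = 34.7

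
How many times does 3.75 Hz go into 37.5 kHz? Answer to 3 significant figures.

10000

(37.5 × 10³) / (3.75) = 10 × 10³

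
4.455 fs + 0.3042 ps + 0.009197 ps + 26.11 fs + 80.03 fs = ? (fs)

423.992 fs

In fs:
  4.455 fs → 4.455
  0.3042 ps = 0.3042 × 10^3 fs = 304.2
  0.009197 ps = 0.009197 × 10^3 fs = 9.197
  26.11 fs → 26.11
  80.03 fs → 80.03
Sum: 4.455 + 304.2 + 9.197 + 26.11 + 80.03 = 423.992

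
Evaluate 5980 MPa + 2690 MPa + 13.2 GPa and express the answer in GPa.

21.87 GPa

In GPa:
  5980 MPa = 5980e-3 GPa = 5.98
  2690 MPa = 2690e-3 GPa = 2.69
  13.2 GPa → 13.2
Sum: 5.98 + 2.69 + 13.2 = 21.87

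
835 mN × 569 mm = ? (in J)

0.475115 J

835e-3 × 569e-3 = 475115e-6 J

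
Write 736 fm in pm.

0.736 pm

femto = 10⁻¹⁵, pico = 10⁻¹²; factor is 10⁻³.
736 × 10⁻³ = 0.736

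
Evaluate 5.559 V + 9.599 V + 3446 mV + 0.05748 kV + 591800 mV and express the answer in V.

667.884 V

In V:
  5.559 V → 5.559
  9.599 V → 9.599
  3446 mV = 3446e-3 V = 3.446
  0.05748 kV = 0.05748e3 V = 57.48
  591800 mV = 591800e-3 V = 591.8
Sum: 5.559 + 9.599 + 3.446 + 57.48 + 591.8 = 667.884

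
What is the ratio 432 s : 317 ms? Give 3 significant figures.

(432) / (317 × 10^-3) = 1.363 × 10^3

1360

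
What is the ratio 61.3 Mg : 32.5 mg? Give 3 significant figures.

1890000000

(61.3 × 10^6) / (32.5 × 10^-3) = 1.886 × 10^9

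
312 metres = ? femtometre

312000000000000000 femtometres

(no prefix) = 10⁰, femto = 10⁻¹⁵; factor is 10¹⁵.
312 × 10¹⁵ = 312000000000000000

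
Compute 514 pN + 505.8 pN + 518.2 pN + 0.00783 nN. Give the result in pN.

1545.83 pN

In pN:
  514 pN → 514
  505.8 pN → 505.8
  518.2 pN → 518.2
  0.00783 nN = 0.00783 × 10³ pN = 7.83
Sum: 514 + 505.8 + 518.2 + 7.83 = 1545.83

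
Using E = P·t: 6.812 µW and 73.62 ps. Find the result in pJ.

6.812 × 10^-6 × 73.62 × 10^-12 = 501.49944 × 10^-18 J

0.00050149944 pJ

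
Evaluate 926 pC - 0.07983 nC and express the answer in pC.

846.17 pC

In pC:
  926 pC → 926
  0.07983 nC = 0.07983e3 pC = 79.83
Difference: 926 - 79.83 = 846.17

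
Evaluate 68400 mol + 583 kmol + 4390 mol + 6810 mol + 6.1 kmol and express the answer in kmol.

668.7 kmol

In kmol:
  68400 mol = 68400e-3 kmol = 68.4
  583 kmol → 583
  4390 mol = 4390e-3 kmol = 4.39
  6810 mol = 6810e-3 kmol = 6.81
  6.1 kmol → 6.1
Sum: 68.4 + 583 + 4.39 + 6.81 + 6.1 = 668.7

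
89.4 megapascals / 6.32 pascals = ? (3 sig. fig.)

14100000

(89.4e6) / (6.32) = 14.15e6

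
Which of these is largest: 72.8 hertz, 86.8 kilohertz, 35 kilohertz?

86.8 kilohertz

72.8 hertz = 72.8 hertz
86.8 kilohertz = 86800 hertz
35 kilohertz = 35000 hertz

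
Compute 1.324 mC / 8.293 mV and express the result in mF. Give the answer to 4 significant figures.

159.7 mF

(1.324 × 10⁻³) / (8.293 × 10⁻³) = 0.159653 F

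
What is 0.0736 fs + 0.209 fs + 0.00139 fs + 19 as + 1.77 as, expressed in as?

304.76 as

In as:
  0.0736 fs = 0.0736e3 as = 73.6
  0.209 fs = 0.209e3 as = 209
  0.00139 fs = 0.00139e3 as = 1.39
  19 as → 19
  1.77 as → 1.77
Sum: 73.6 + 209 + 1.39 + 19 + 1.77 = 304.76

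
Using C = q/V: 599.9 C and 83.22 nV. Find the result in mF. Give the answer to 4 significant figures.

(599.9) / (83.22 × 10⁻⁹) = 7.2086 × 10⁹ F

7209000000000 mF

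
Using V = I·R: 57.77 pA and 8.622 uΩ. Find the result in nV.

57.77 × 10^-12 × 8.622 × 10^-6 = 498.09294 × 10^-18 V

0.00000049809294 nV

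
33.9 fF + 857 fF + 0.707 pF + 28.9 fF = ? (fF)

1626.8 fF

In fF:
  33.9 fF → 33.9
  857 fF → 857
  0.707 pF = 0.707 × 10^3 fF = 707
  28.9 fF → 28.9
Sum: 33.9 + 857 + 707 + 28.9 = 1626.8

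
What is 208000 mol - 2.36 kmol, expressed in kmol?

In kmol:
  208000 mol = 208000 × 10⁻³ kmol = 208
  2.36 kmol → 2.36
Difference: 208 - 2.36 = 205.64

205.64 kmol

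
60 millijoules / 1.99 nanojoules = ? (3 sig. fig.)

(60e-3) / (1.99e-9) = 30.15e6

30200000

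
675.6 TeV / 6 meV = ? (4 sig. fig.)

(675.6 × 10¹²) / (6 × 10⁻³) = 112.6 × 10¹⁵

112600000000000000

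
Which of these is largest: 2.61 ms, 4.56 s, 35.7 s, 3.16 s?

2.61 ms = 0.00261 s
4.56 s = 4.56 s
35.7 s = 35.7 s
3.16 s = 3.16 s

35.7 s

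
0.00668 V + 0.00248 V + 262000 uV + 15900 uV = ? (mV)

In mV:
  0.00668 V = 0.00668 × 10^3 mV = 6.68
  0.00248 V = 0.00248 × 10^3 mV = 2.48
  262000 uV = 262000 × 10^-3 mV = 262
  15900 uV = 15900 × 10^-3 mV = 15.9
Sum: 6.68 + 2.48 + 262 + 15.9 = 287.06

287.06 mV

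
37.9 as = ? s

atto = 10^-18, (no prefix) = 10^0; factor is 10^-18.
37.9 × 10^-18 = 0.0000000000000000379

0.0000000000000000379 s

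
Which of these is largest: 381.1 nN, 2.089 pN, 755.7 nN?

381.1 nN = 0.0000003811 N
2.089 pN = 0.000000000002089 N
755.7 nN = 0.0000007557 N

755.7 nN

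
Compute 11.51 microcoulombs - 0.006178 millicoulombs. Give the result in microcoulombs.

5.332 microcoulombs

In microcoulombs:
  11.51 microcoulombs → 11.51
  0.006178 millicoulombs = 0.006178 × 10^3 microcoulombs = 6.178
Difference: 11.51 - 6.178 = 5.332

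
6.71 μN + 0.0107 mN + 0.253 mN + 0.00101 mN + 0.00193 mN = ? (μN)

273.35 μN

In μN:
  6.71 μN → 6.71
  0.0107 mN = 0.0107 × 10^3 μN = 10.7
  0.253 mN = 0.253 × 10^3 μN = 253
  0.00101 mN = 0.00101 × 10^3 μN = 1.01
  0.00193 mN = 0.00193 × 10^3 μN = 1.93
Sum: 6.71 + 10.7 + 253 + 1.01 + 1.93 = 273.35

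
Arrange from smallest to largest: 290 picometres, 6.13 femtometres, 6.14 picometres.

6.13 femtometres < 6.14 picometres < 290 picometres

290 picometres = 0.00000000029 metres
6.13 femtometres = 0.00000000000000613 metres
6.14 picometres = 0.00000000000614 metres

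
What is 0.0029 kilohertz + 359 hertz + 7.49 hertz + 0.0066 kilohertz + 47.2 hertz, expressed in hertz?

423.19 hertz

In hertz:
  0.0029 kilohertz = 0.0029 × 10^3 hertz = 2.9
  359 hertz → 359
  7.49 hertz → 7.49
  0.0066 kilohertz = 0.0066 × 10^3 hertz = 6.6
  47.2 hertz → 47.2
Sum: 2.9 + 359 + 7.49 + 6.6 + 47.2 = 423.19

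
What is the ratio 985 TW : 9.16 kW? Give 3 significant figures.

(985 × 10¹²) / (9.16 × 10³) = 107.5 × 10⁹

108000000000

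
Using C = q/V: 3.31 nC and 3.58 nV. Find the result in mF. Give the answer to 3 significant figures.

(3.31 × 10⁻⁹) / (3.58 × 10⁻⁹) = 0.92458 F

925 mF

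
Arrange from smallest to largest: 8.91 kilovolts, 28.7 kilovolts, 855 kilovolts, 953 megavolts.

8.91 kilovolts < 28.7 kilovolts < 855 kilovolts < 953 megavolts

8.91 kilovolts = 8910 volts
28.7 kilovolts = 28700 volts
855 kilovolts = 855000 volts
953 megavolts = 953000000 volts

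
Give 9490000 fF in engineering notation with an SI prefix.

= 9.49 × 10⁻⁹ F; 10⁻⁹ is nano.

9.49 nF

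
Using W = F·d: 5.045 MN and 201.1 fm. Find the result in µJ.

5.045 × 10^6 × 201.1 × 10^-15 = 1014.5495 × 10^-9 J

1.0145495 µJ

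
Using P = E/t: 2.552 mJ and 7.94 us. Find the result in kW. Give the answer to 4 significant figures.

(2.552e-3) / (7.94e-6) = 0.321411e3 W

0.3214 kW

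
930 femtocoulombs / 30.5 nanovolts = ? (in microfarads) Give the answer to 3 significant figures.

30.5 microfarads

(930e-15) / (30.5e-9) = 30.492e-6 F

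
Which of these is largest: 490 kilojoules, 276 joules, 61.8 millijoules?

490 kilojoules

490 kilojoules = 490000 joules
276 joules = 276 joules
61.8 millijoules = 0.0618 joules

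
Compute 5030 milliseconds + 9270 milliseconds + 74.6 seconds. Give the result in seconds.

88.9 seconds

In seconds:
  5030 milliseconds = 5030e-3 seconds = 5.03
  9270 milliseconds = 9270e-3 seconds = 9.27
  74.6 seconds → 74.6
Sum: 5.03 + 9.27 + 74.6 = 88.9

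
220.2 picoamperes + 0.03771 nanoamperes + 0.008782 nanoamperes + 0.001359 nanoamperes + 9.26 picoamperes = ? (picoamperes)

In picoamperes:
  220.2 picoamperes → 220.2
  0.03771 nanoamperes = 0.03771 × 10^3 picoamperes = 37.71
  0.008782 nanoamperes = 0.008782 × 10^3 picoamperes = 8.782
  0.001359 nanoamperes = 0.001359 × 10^3 picoamperes = 1.359
  9.26 picoamperes → 9.26
Sum: 220.2 + 37.71 + 8.782 + 1.359 + 9.26 = 277.311

277.311 picoamperes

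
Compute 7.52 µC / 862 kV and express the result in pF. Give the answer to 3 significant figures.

(7.52 × 10⁻⁶) / (862 × 10³) = 0.0087239 × 10⁻⁹ F

8.72 pF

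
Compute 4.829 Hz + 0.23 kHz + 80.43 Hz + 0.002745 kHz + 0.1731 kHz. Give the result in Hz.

In Hz:
  4.829 Hz → 4.829
  0.23 kHz = 0.23 × 10^3 Hz = 230
  80.43 Hz → 80.43
  0.002745 kHz = 0.002745 × 10^3 Hz = 2.745
  0.1731 kHz = 0.1731 × 10^3 Hz = 173.1
Sum: 4.829 + 230 + 80.43 + 2.745 + 173.1 = 491.104

491.104 Hz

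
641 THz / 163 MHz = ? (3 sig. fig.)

(641 × 10^12) / (163 × 10^6) = 3.933 × 10^6

3930000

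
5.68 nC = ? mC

nano = 1e-9, milli = 1e-3; factor is 1e-6.
5.68 × 1e-6 = 0.00000568

0.00000568 mC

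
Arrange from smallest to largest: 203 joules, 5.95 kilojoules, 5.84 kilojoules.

203 joules = 203 joules
5.95 kilojoules = 5950 joules
5.84 kilojoules = 5840 joules

203 joules < 5.84 kilojoules < 5.95 kilojoules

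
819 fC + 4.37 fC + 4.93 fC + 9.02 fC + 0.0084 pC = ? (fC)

In fC:
  819 fC → 819
  4.37 fC → 4.37
  4.93 fC → 4.93
  9.02 fC → 9.02
  0.0084 pC = 0.0084 × 10³ fC = 8.4
Sum: 819 + 4.37 + 4.93 + 9.02 + 8.4 = 845.72

845.72 fC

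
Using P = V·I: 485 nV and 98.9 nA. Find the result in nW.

0.0000479665 nW

485e-9 × 98.9e-9 = 47966.5e-18 W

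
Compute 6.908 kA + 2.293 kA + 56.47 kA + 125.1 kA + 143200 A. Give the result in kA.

333.971 kA

In kA:
  6.908 kA → 6.908
  2.293 kA → 2.293
  56.47 kA → 56.47
  125.1 kA → 125.1
  143200 A = 143200 × 10^-3 kA = 143.2
Sum: 6.908 + 2.293 + 56.47 + 125.1 + 143.2 = 333.971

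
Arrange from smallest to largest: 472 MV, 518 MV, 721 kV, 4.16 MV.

472 MV = 472000000 V
518 MV = 518000000 V
721 kV = 721000 V
4.16 MV = 4160000 V

721 kV < 4.16 MV < 472 MV < 518 MV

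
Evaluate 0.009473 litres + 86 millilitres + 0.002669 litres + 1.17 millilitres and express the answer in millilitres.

In millilitres:
  0.009473 litres = 0.009473e3 millilitres = 9.473
  86 millilitres → 86
  0.002669 litres = 0.002669e3 millilitres = 2.669
  1.17 millilitres → 1.17
Sum: 9.473 + 86 + 2.669 + 1.17 = 99.312

99.312 millilitres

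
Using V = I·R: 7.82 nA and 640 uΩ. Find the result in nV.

0.0050048 nV

7.82e-9 × 640e-6 = 5004.8e-15 V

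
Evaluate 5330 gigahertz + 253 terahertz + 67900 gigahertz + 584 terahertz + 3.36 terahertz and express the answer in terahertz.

In terahertz:
  5330 gigahertz = 5330 × 10^-3 terahertz = 5.33
  253 terahertz → 253
  67900 gigahertz = 67900 × 10^-3 terahertz = 67.9
  584 terahertz → 584
  3.36 terahertz → 3.36
Sum: 5.33 + 253 + 67.9 + 584 + 3.36 = 913.59

913.59 terahertz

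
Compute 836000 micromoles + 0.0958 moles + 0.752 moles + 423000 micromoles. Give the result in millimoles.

2106.8 millimoles

In millimoles:
  836000 micromoles = 836000e-3 millimoles = 836
  0.0958 moles = 0.0958e3 millimoles = 95.8
  0.752 moles = 0.752e3 millimoles = 752
  423000 micromoles = 423000e-3 millimoles = 423
Sum: 836 + 95.8 + 752 + 423 = 2106.8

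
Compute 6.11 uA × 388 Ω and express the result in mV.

6.11 × 10^-6 × 388 = 2370.68 × 10^-6 V

2.37068 mV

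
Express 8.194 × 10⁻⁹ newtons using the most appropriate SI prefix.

= 8.194 × 10⁻⁹ newtons; 10⁻⁹ is nano.

8.194 nanonewtons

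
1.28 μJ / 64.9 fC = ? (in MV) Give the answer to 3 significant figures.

(1.28 × 10^-6) / (64.9 × 10^-15) = 0.019723 × 10^9 V

19.7 MV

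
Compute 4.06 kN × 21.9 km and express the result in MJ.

4.06 × 10^3 × 21.9 × 10^3 = 88.914 × 10^6 J

88.914 MJ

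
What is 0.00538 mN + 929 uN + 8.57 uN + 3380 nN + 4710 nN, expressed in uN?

In uN:
  0.00538 mN = 0.00538e3 uN = 5.38
  929 uN → 929
  8.57 uN → 8.57
  3380 nN = 3380e-3 uN = 3.38
  4710 nN = 4710e-3 uN = 4.71
Sum: 5.38 + 929 + 8.57 + 3.38 + 4.71 = 951.04

951.04 uN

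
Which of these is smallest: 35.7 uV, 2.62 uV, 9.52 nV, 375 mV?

35.7 uV = 0.0000357 V
2.62 uV = 0.00000262 V
9.52 nV = 0.00000000952 V
375 mV = 0.375 V

9.52 nV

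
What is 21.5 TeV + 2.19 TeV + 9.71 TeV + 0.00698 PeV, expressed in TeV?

40.38 TeV

In TeV:
  21.5 TeV → 21.5
  2.19 TeV → 2.19
  9.71 TeV → 9.71
  0.00698 PeV = 0.00698 × 10^3 TeV = 6.98
Sum: 21.5 + 2.19 + 9.71 + 6.98 = 40.38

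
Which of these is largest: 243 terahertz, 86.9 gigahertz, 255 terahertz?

243 terahertz = 243000000000000 hertz
86.9 gigahertz = 86900000000 hertz
255 terahertz = 255000000000000 hertz

255 terahertz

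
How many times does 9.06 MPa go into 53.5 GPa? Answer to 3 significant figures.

(53.5e9) / (9.06e6) = 5.905e3

5910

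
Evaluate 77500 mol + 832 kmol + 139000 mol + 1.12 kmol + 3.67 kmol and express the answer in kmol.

In kmol:
  77500 mol = 77500e-3 kmol = 77.5
  832 kmol → 832
  139000 mol = 139000e-3 kmol = 139
  1.12 kmol → 1.12
  3.67 kmol → 3.67
Sum: 77.5 + 832 + 139 + 1.12 + 3.67 = 1053.29

1053.29 kmol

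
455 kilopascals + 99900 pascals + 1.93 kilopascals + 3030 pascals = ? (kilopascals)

In kilopascals:
  455 kilopascals → 455
  99900 pascals = 99900 × 10^-3 kilopascals = 99.9
  1.93 kilopascals → 1.93
  3030 pascals = 3030 × 10^-3 kilopascals = 3.03
Sum: 455 + 99.9 + 1.93 + 3.03 = 559.86

559.86 kilopascals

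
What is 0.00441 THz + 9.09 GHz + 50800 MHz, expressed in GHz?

64.3 GHz

In GHz:
  0.00441 THz = 0.00441 × 10³ GHz = 4.41
  9.09 GHz → 9.09
  50800 MHz = 50800 × 10⁻³ GHz = 50.8
Sum: 4.41 + 9.09 + 50.8 = 64.3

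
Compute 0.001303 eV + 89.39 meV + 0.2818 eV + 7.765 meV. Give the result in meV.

In meV:
  0.001303 eV = 0.001303e3 meV = 1.303
  89.39 meV → 89.39
  0.2818 eV = 0.2818e3 meV = 281.8
  7.765 meV → 7.765
Sum: 1.303 + 89.39 + 281.8 + 7.765 = 380.258

380.258 meV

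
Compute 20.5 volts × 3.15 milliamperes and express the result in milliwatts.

64.575 milliwatts

20.5 × 3.15 × 10^-3 = 64.575 × 10^-3 W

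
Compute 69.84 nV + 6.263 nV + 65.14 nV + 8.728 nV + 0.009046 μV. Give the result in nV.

159.017 nV

In nV:
  69.84 nV → 69.84
  6.263 nV → 6.263
  65.14 nV → 65.14
  8.728 nV → 8.728
  0.009046 μV = 0.009046 × 10³ nV = 9.046
Sum: 69.84 + 6.263 + 65.14 + 8.728 + 9.046 = 159.017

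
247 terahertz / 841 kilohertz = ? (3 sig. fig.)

(247 × 10^12) / (841 × 10^3) = 0.2937 × 10^9

294000000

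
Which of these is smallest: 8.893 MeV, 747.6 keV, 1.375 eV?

1.375 eV

8.893 MeV = 8893000 eV
747.6 keV = 747600 eV
1.375 eV = 1.375 eV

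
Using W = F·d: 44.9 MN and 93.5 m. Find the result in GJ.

44.9 × 10⁶ × 93.5 = 4198.15 × 10⁶ J

4.19815 GJ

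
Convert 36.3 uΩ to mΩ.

0.0363 mΩ

micro = 10^-6, milli = 10^-3; factor is 10^-3.
36.3 × 10^-3 = 0.0363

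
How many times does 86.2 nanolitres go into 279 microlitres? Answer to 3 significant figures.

(279 × 10^-6) / (86.2 × 10^-9) = 3.237 × 10^3

3240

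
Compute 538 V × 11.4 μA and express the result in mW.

6.1332 mW

538 × 11.4e-6 = 6133.2e-6 W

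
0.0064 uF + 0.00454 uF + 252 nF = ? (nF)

262.94 nF

In nF:
  0.0064 uF = 0.0064 × 10^3 nF = 6.4
  0.00454 uF = 0.00454 × 10^3 nF = 4.54
  252 nF → 252
Sum: 6.4 + 4.54 + 252 = 262.94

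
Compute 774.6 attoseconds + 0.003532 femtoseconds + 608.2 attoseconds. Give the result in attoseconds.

1386.332 attoseconds

In attoseconds:
  774.6 attoseconds → 774.6
  0.003532 femtoseconds = 0.003532e3 attoseconds = 3.532
  608.2 attoseconds → 608.2
Sum: 774.6 + 3.532 + 608.2 = 1386.332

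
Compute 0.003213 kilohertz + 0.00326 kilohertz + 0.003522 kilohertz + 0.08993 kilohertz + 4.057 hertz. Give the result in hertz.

In hertz:
  0.003213 kilohertz = 0.003213 × 10³ hertz = 3.213
  0.00326 kilohertz = 0.00326 × 10³ hertz = 3.26
  0.003522 kilohertz = 0.003522 × 10³ hertz = 3.522
  0.08993 kilohertz = 0.08993 × 10³ hertz = 89.93
  4.057 hertz → 4.057
Sum: 3.213 + 3.26 + 3.522 + 89.93 + 4.057 = 103.982

103.982 hertz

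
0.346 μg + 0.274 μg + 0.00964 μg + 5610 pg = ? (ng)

In ng:
  0.346 μg = 0.346 × 10³ ng = 346
  0.274 μg = 0.274 × 10³ ng = 274
  0.00964 μg = 0.00964 × 10³ ng = 9.64
  5610 pg = 5610 × 10⁻³ ng = 5.61
Sum: 346 + 274 + 9.64 + 5.61 = 635.25

635.25 ng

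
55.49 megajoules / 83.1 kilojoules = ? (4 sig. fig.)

667.7

(55.49e6) / (83.1e3) = 0.66775e3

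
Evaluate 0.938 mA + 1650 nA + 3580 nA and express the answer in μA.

943.23 μA

In μA:
  0.938 mA = 0.938e3 μA = 938
  1650 nA = 1650e-3 μA = 1.65
  3580 nA = 3580e-3 μA = 3.58
Sum: 938 + 1.65 + 3.58 = 943.23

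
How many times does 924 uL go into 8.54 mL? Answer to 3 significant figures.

(8.54e-3) / (924e-6) = 0.009242e3

9.24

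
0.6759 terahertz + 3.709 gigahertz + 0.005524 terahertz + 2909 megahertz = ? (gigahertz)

688.042 gigahertz

In gigahertz:
  0.6759 terahertz = 0.6759e3 gigahertz = 675.9
  3.709 gigahertz → 3.709
  0.005524 terahertz = 0.005524e3 gigahertz = 5.524
  2909 megahertz = 2909e-3 gigahertz = 2.909
Sum: 675.9 + 3.709 + 5.524 + 2.909 = 688.042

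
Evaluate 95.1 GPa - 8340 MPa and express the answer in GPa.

86.76 GPa

In GPa:
  95.1 GPa → 95.1
  8340 MPa = 8340 × 10⁻³ GPa = 8.34
Difference: 95.1 - 8.34 = 86.76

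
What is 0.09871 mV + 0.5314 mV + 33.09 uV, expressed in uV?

663.2 uV

In uV:
  0.09871 mV = 0.09871e3 uV = 98.71
  0.5314 mV = 0.5314e3 uV = 531.4
  33.09 uV → 33.09
Sum: 98.71 + 531.4 + 33.09 = 663.2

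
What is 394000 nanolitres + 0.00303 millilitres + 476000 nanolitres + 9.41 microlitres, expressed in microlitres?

882.44 microlitres

In microlitres:
  394000 nanolitres = 394000 × 10⁻³ microlitres = 394
  0.00303 millilitres = 0.00303 × 10³ microlitres = 3.03
  476000 nanolitres = 476000 × 10⁻³ microlitres = 476
  9.41 microlitres → 9.41
Sum: 394 + 3.03 + 476 + 9.41 = 882.44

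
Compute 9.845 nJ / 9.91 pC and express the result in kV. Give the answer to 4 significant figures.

(9.845 × 10^-9) / (9.91 × 10^-12) = 0.993441 × 10^3 V

0.9934 kV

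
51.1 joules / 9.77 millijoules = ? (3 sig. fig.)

(51.1) / (9.77 × 10⁻³) = 5.23 × 10³

5230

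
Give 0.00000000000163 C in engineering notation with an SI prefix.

1.63 pC

= 1.63e-12 C; 1e-12 is pico.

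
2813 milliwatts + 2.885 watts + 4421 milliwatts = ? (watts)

In watts:
  2813 milliwatts = 2813 × 10^-3 watts = 2.813
  2.885 watts → 2.885
  4421 milliwatts = 4421 × 10^-3 watts = 4.421
Sum: 2.813 + 2.885 + 4.421 = 10.119

10.119 watts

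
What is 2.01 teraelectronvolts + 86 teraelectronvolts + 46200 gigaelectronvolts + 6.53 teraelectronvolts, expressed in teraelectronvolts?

In teraelectronvolts:
  2.01 teraelectronvolts → 2.01
  86 teraelectronvolts → 86
  46200 gigaelectronvolts = 46200e-3 teraelectronvolts = 46.2
  6.53 teraelectronvolts → 6.53
Sum: 2.01 + 86 + 46.2 + 6.53 = 140.74

140.74 teraelectronvolts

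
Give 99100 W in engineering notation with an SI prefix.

99.1 kW

= 99.1e3 W; 1e3 is kilo.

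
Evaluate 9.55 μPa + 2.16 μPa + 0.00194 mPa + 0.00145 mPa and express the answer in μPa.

15.1 μPa

In μPa:
  9.55 μPa → 9.55
  2.16 μPa → 2.16
  0.00194 mPa = 0.00194 × 10³ μPa = 1.94
  0.00145 mPa = 0.00145 × 10³ μPa = 1.45
Sum: 9.55 + 2.16 + 1.94 + 1.45 = 15.1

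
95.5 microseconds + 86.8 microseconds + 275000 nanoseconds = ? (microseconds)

457.3 microseconds

In microseconds:
  95.5 microseconds → 95.5
  86.8 microseconds → 86.8
  275000 nanoseconds = 275000e-3 microseconds = 275
Sum: 95.5 + 86.8 + 275 = 457.3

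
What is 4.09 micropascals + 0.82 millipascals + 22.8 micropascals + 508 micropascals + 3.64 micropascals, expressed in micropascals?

1358.53 micropascals

In micropascals:
  4.09 micropascals → 4.09
  0.82 millipascals = 0.82e3 micropascals = 820
  22.8 micropascals → 22.8
  508 micropascals → 508
  3.64 micropascals → 3.64
Sum: 4.09 + 820 + 22.8 + 508 + 3.64 = 1358.53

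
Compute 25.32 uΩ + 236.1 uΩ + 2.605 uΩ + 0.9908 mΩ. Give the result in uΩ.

In uΩ:
  25.32 uΩ → 25.32
  236.1 uΩ → 236.1
  2.605 uΩ → 2.605
  0.9908 mΩ = 0.9908e3 uΩ = 990.8
Sum: 25.32 + 236.1 + 2.605 + 990.8 = 1254.825

1254.825 uΩ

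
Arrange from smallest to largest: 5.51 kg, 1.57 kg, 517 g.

5.51 kg = 5510 g
1.57 kg = 1570 g
517 g = 517 g

517 g < 1.57 kg < 5.51 kg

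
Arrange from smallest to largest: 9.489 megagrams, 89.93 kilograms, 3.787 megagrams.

89.93 kilograms < 3.787 megagrams < 9.489 megagrams

9.489 megagrams = 9489000 grams
89.93 kilograms = 89930 grams
3.787 megagrams = 3787000 grams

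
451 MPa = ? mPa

mega = 10^6, milli = 10^-3; factor is 10^9.
451 × 10^9 = 451000000000

451000000000 mPa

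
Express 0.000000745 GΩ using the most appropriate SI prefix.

745 Ω

= 745 Ω; mantissa already in [1, 1000).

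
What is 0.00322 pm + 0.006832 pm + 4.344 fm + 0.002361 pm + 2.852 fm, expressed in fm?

In fm:
  0.00322 pm = 0.00322e3 fm = 3.22
  0.006832 pm = 0.006832e3 fm = 6.832
  4.344 fm → 4.344
  0.002361 pm = 0.002361e3 fm = 2.361
  2.852 fm → 2.852
Sum: 3.22 + 6.832 + 4.344 + 2.361 + 2.852 = 19.609

19.609 fm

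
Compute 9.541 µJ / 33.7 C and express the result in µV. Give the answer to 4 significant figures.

(9.541 × 10⁻⁶) / (33.7) = 0.283116 × 10⁻⁶ V

0.2831 µV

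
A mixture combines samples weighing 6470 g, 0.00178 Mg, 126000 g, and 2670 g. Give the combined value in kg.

136.92 kg

In kg:
  6470 g = 6470e-3 kg = 6.47
  0.00178 Mg = 0.00178e3 kg = 1.78
  126000 g = 126000e-3 kg = 126
  2670 g = 2670e-3 kg = 2.67
Sum: 6.47 + 1.78 + 126 + 2.67 = 136.92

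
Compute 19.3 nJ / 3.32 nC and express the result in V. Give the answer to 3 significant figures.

(19.3 × 10^-9) / (3.32 × 10^-9) = 5.8133 V

5.81 V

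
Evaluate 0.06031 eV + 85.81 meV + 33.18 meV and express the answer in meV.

179.3 meV

In meV:
  0.06031 eV = 0.06031 × 10³ meV = 60.31
  85.81 meV → 85.81
  33.18 meV → 33.18
Sum: 60.31 + 85.81 + 33.18 = 179.3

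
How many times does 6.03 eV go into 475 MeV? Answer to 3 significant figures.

(475 × 10⁶) / (6.03) = 78.77 × 10⁶

78800000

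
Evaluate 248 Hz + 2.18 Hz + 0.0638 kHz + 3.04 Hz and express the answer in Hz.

In Hz:
  248 Hz → 248
  2.18 Hz → 2.18
  0.0638 kHz = 0.0638 × 10^3 Hz = 63.8
  3.04 Hz → 3.04
Sum: 248 + 2.18 + 63.8 + 3.04 = 317.02

317.02 Hz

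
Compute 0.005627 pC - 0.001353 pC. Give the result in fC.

In fC:
  0.005627 pC = 0.005627 × 10³ fC = 5.627
  0.001353 pC = 0.001353 × 10³ fC = 1.353
Difference: 5.627 - 1.353 = 4.274

4.274 fC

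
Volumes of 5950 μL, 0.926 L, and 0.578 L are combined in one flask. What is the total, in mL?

In mL:
  5950 μL = 5950e-3 mL = 5.95
  0.926 L = 0.926e3 mL = 926
  0.578 L = 0.578e3 mL = 578
Sum: 5.95 + 926 + 578 = 1509.95

1509.95 mL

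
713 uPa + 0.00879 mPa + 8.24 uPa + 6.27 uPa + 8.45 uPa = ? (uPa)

In uPa:
  713 uPa → 713
  0.00879 mPa = 0.00879 × 10^3 uPa = 8.79
  8.24 uPa → 8.24
  6.27 uPa → 6.27
  8.45 uPa → 8.45
Sum: 713 + 8.79 + 8.24 + 6.27 + 8.45 = 744.75

744.75 uPa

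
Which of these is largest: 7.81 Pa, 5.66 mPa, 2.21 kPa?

7.81 Pa = 7.81 Pa
5.66 mPa = 0.00566 Pa
2.21 kPa = 2210 Pa

2.21 kPa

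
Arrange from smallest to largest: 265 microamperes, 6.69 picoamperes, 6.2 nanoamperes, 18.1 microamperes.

6.69 picoamperes < 6.2 nanoamperes < 18.1 microamperes < 265 microamperes

265 microamperes = 0.000265 amperes
6.69 picoamperes = 0.00000000000669 amperes
6.2 nanoamperes = 0.0000000062 amperes
18.1 microamperes = 0.0000181 amperes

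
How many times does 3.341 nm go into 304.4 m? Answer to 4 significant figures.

(304.4) / (3.341e-9) = 91.11e9

91110000000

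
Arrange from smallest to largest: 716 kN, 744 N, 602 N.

602 N < 744 N < 716 kN

716 kN = 716000 N
744 N = 744 N
602 N = 602 N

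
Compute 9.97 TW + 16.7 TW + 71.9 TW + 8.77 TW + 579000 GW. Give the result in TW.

686.34 TW

In TW:
  9.97 TW → 9.97
  16.7 TW → 16.7
  71.9 TW → 71.9
  8.77 TW → 8.77
  579000 GW = 579000e-3 TW = 579
Sum: 9.97 + 16.7 + 71.9 + 8.77 + 579 = 686.34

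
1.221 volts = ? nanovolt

1221000000 nanovolts

(no prefix) = 10⁰, nano = 10⁻⁹; factor is 10⁹.
1.221 × 10⁹ = 1221000000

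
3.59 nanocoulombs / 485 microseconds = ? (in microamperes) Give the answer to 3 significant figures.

(3.59e-9) / (485e-6) = 0.0074021e-3 A

7.40 microamperes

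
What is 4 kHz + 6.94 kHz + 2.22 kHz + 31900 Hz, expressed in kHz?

In kHz:
  4 kHz → 4
  6.94 kHz → 6.94
  2.22 kHz → 2.22
  31900 Hz = 31900 × 10⁻³ kHz = 31.9
Sum: 4 + 6.94 + 2.22 + 31.9 = 45.06

45.06 kHz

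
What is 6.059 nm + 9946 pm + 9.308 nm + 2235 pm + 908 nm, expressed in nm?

935.548 nm

In nm:
  6.059 nm → 6.059
  9946 pm = 9946 × 10^-3 nm = 9.946
  9.308 nm → 9.308
  2235 pm = 2235 × 10^-3 nm = 2.235
  908 nm → 908
Sum: 6.059 + 9.946 + 9.308 + 2.235 + 908 = 935.548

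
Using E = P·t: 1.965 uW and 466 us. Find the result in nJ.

1.965 × 10^-6 × 466 × 10^-6 = 915.69 × 10^-12 J

0.91569 nJ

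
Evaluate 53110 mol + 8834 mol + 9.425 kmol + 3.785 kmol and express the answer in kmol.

In kmol:
  53110 mol = 53110e-3 kmol = 53.11
  8834 mol = 8834e-3 kmol = 8.834
  9.425 kmol → 9.425
  3.785 kmol → 3.785
Sum: 53.11 + 8.834 + 9.425 + 3.785 = 75.154

75.154 kmol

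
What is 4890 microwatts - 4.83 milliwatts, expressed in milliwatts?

In milliwatts:
  4890 microwatts = 4890e-3 milliwatts = 4.89
  4.83 milliwatts → 4.83
Difference: 4.89 - 4.83 = 0.06

0.06 milliwatts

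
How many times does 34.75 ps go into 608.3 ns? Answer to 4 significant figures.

17510

(608.3 × 10⁻⁹) / (34.75 × 10⁻¹²) = 17.505 × 10³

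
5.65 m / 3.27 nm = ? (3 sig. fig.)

(5.65) / (3.27 × 10^-9) = 1.728 × 10^9

1730000000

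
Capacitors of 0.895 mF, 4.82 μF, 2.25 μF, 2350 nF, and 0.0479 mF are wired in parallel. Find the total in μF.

952.32 μF

In μF:
  0.895 mF = 0.895 × 10^3 μF = 895
  4.82 μF → 4.82
  2.25 μF → 2.25
  2350 nF = 2350 × 10^-3 μF = 2.35
  0.0479 mF = 0.0479 × 10^3 μF = 47.9
Sum: 895 + 4.82 + 2.25 + 2.35 + 47.9 = 952.32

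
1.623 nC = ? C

0.000000001623 C

nano = 10⁻⁹, (no prefix) = 10⁰; factor is 10⁻⁹.
1.623 × 10⁻⁹ = 0.000000001623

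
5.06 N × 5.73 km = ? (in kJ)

28.9938 kJ

5.06 × 5.73 × 10^3 = 28.9938 × 10^3 J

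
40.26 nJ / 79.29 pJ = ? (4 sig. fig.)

(40.26 × 10⁻⁹) / (79.29 × 10⁻¹²) = 0.50776 × 10³

507.8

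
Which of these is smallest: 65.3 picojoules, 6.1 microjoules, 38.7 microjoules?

65.3 picojoules = 0.0000000000653 joules
6.1 microjoules = 0.0000061 joules
38.7 microjoules = 0.0000387 joules

65.3 picojoules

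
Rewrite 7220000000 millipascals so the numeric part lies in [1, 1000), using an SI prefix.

7.22 megapascals

= 7.22 × 10⁶ pascals; 10⁶ is mega.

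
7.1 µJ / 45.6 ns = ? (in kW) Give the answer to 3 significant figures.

(7.1 × 10^-6) / (45.6 × 10^-9) = 0.1557 × 10^3 W

0.156 kW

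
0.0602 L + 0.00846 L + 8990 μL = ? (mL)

77.65 mL

In mL:
  0.0602 L = 0.0602 × 10^3 mL = 60.2
  0.00846 L = 0.00846 × 10^3 mL = 8.46
  8990 μL = 8990 × 10^-3 mL = 8.99
Sum: 60.2 + 8.46 + 8.99 = 77.65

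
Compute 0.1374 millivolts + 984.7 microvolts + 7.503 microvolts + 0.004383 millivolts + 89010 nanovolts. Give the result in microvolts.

1222.996 microvolts

In microvolts:
  0.1374 millivolts = 0.1374 × 10^3 microvolts = 137.4
  984.7 microvolts → 984.7
  7.503 microvolts → 7.503
  0.004383 millivolts = 0.004383 × 10^3 microvolts = 4.383
  89010 nanovolts = 89010 × 10^-3 microvolts = 89.01
Sum: 137.4 + 984.7 + 7.503 + 4.383 + 89.01 = 1222.996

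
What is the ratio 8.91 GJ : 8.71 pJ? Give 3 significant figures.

1020000000000000000000

(8.91 × 10^9) / (8.71 × 10^-12) = 1.023 × 10^21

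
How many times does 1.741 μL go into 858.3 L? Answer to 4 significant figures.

(858.3) / (1.741e-6) = 492.99e6

493000000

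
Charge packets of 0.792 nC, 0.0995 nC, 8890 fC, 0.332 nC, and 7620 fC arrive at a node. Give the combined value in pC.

In pC:
  0.792 nC = 0.792 × 10^3 pC = 792
  0.0995 nC = 0.0995 × 10^3 pC = 99.5
  8890 fC = 8890 × 10^-3 pC = 8.89
  0.332 nC = 0.332 × 10^3 pC = 332
  7620 fC = 7620 × 10^-3 pC = 7.62
Sum: 792 + 99.5 + 8.89 + 332 + 7.62 = 1240.01

1240.01 pC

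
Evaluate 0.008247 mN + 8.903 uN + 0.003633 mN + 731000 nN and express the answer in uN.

751.783 uN

In uN:
  0.008247 mN = 0.008247 × 10^3 uN = 8.247
  8.903 uN → 8.903
  0.003633 mN = 0.003633 × 10^3 uN = 3.633
  731000 nN = 731000 × 10^-3 uN = 731
Sum: 8.247 + 8.903 + 3.633 + 731 = 751.783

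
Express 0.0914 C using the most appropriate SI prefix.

91.4 mC

= 91.4 × 10^-3 C; 10^-3 is milli.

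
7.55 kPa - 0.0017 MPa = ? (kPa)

5.85 kPa

In kPa:
  7.55 kPa → 7.55
  0.0017 MPa = 0.0017 × 10^3 kPa = 1.7
Difference: 7.55 - 1.7 = 5.85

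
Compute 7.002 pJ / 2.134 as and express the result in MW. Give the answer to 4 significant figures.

(7.002e-12) / (2.134e-18) = 3.28116e6 W

3.281 MW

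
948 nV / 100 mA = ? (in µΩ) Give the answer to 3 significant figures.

9.48 µΩ

(948 × 10⁻⁹) / (100 × 10⁻³) = 9.48 × 10⁻⁶ Ω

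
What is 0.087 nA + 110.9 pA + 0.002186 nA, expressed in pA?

200.086 pA

In pA:
  0.087 nA = 0.087e3 pA = 87
  110.9 pA → 110.9
  0.002186 nA = 0.002186e3 pA = 2.186
Sum: 87 + 110.9 + 2.186 = 200.086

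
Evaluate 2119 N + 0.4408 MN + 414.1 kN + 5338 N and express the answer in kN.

862.357 kN

In kN:
  2119 N = 2119e-3 kN = 2.119
  0.4408 MN = 0.4408e3 kN = 440.8
  414.1 kN → 414.1
  5338 N = 5338e-3 kN = 5.338
Sum: 2.119 + 440.8 + 414.1 + 5.338 = 862.357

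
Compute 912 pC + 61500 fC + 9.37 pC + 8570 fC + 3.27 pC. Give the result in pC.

994.71 pC

In pC:
  912 pC → 912
  61500 fC = 61500e-3 pC = 61.5
  9.37 pC → 9.37
  8570 fC = 8570e-3 pC = 8.57
  3.27 pC → 3.27
Sum: 912 + 61.5 + 9.37 + 8.57 + 3.27 = 994.71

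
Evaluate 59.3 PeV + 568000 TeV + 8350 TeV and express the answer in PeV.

635.65 PeV

In PeV:
  59.3 PeV → 59.3
  568000 TeV = 568000e-3 PeV = 568
  8350 TeV = 8350e-3 PeV = 8.35
Sum: 59.3 + 568 + 8.35 = 635.65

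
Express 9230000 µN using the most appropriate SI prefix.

9.23 N

= 9.23 N; mantissa already in [1, 1000).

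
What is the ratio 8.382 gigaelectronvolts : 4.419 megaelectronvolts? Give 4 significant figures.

1897

(8.382 × 10^9) / (4.419 × 10^6) = 1.8968 × 10^3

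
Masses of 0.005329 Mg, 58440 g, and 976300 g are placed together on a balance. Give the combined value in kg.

1040.069 kg

In kg:
  0.005329 Mg = 0.005329e3 kg = 5.329
  58440 g = 58440e-3 kg = 58.44
  976300 g = 976300e-3 kg = 976.3
Sum: 5.329 + 58.44 + 976.3 = 1040.069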